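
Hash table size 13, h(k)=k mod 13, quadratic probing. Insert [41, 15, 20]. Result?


Insertions: 41->slot 2; 15->slot 3; 20->slot 7
Table: [None, None, 41, 15, None, None, None, 20, None, None, None, None, None]


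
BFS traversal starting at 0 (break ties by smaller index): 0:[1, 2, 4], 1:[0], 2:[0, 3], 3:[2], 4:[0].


BFS queue: start with [0]
Visit order: [0, 1, 2, 4, 3]


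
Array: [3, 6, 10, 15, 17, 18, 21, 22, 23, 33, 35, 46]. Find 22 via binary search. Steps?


Search for 22:
[0,11] mid=5 arr[5]=18
[6,11] mid=8 arr[8]=23
[6,7] mid=6 arr[6]=21
[7,7] mid=7 arr[7]=22
Total: 4 comparisons


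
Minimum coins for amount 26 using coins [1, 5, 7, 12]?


dp[0]=0; dp[i]=1+min(dp[i-c] for c in coins)
...dp[21]=3, dp[22]=3, dp[23]=4, dp[24]=2, dp[25]=3, dp[26]=3
Minimum coins for 26 = 3


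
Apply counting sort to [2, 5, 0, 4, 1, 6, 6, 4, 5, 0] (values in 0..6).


Count array: [2, 1, 1, 0, 2, 2, 2]
Reconstruct: [0, 0, 1, 2, 4, 4, 5, 5, 6, 6]


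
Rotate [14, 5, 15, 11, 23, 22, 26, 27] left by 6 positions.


Left rotate by 6: [26, 27, 14, 5, 15, 11, 23, 22]


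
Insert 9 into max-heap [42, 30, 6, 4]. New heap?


Append 9: [42, 30, 6, 4, 9]
Bubble up: no swaps needed
Result: [42, 30, 6, 4, 9]


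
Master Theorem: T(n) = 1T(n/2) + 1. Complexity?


a=1, b=2, c=0. log_2(1)=0 = c=0. Case 2: O(n^c log n) = O(log n)
Complexity: O(log n)


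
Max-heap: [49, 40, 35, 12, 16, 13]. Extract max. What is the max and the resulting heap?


Max = 49
Replace root with last, heapify down
Resulting heap: [40, 16, 35, 12, 13]


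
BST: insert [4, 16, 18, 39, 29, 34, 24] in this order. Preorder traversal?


Root = 4; build tree by BST insertion.
Preorder traversal: [4, 16, 18, 39, 29, 24, 34]


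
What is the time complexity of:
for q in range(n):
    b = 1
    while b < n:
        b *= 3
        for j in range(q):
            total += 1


Per nesting level: O(n) * O(log n) * O(n) [triangular over q] = O(n^2 log n)
Complexity: O(n^2 log n)


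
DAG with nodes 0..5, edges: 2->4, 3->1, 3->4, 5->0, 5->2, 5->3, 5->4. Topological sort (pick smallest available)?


Kahn's algorithm, process smallest node first
Order: [5, 0, 2, 3, 1, 4]


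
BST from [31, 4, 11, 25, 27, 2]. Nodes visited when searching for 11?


BST root = 31
Search for 11: compare at each node
Path: [31, 4, 11]


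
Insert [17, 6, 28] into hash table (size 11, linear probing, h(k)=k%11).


Insertions: 17->slot 6; 6->slot 7; 28->slot 8
Table: [None, None, None, None, None, None, 17, 6, 28, None, None]


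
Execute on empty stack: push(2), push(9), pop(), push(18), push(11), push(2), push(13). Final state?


push(2) -> [2]
push(9) -> [2, 9]
pop() returns 9 -> [2]
push(18) -> [2, 18]
push(11) -> [2, 18, 11]
push(2) -> [2, 18, 11, 2]
push(13) -> [2, 18, 11, 2, 13]
Final stack (bottom to top): [2, 18, 11, 2, 13]


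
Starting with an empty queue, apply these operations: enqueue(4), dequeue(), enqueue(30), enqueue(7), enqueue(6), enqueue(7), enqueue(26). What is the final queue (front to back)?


enqueue(4) -> [4]
dequeue() returns 4 -> []
enqueue(30) -> [30]
enqueue(7) -> [30, 7]
enqueue(6) -> [30, 7, 6]
enqueue(7) -> [30, 7, 6, 7]
enqueue(26) -> [30, 7, 6, 7, 26]
Final queue (front to back): [30, 7, 6, 7, 26]


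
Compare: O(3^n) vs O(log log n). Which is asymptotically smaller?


double-logarithmic grows slower than exponential (base 3)
O(log log n) is asymptotically smaller; O(3^n) grows faster


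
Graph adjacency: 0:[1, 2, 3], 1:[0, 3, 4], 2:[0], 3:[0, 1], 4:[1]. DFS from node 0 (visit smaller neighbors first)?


DFS stack-based: start with [0]
Visit order: [0, 1, 3, 4, 2]


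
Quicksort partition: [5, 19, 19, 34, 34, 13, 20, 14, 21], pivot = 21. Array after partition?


Elements <= 21 go left of pivot.
Result: [5, 19, 19, 13, 20, 14, 21, 34, 34], pivot at index 6


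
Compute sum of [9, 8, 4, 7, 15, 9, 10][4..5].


Prefix sums: [0, 9, 17, 21, 28, 43, 52, 62]
Sum[4..5] = prefix[6] - prefix[4] = 52 - 28 = 24


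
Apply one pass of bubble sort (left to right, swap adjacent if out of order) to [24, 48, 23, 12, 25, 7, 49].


After one pass: [24, 23, 12, 25, 7, 48, 49]


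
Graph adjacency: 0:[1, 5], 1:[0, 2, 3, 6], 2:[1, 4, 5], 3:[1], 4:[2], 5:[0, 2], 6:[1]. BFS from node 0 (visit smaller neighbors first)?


BFS queue: start with [0]
Visit order: [0, 1, 5, 2, 3, 6, 4]


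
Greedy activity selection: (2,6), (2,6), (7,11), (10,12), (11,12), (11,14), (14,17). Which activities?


Greedy: pick earliest-ending, then skip overlaps.
Selected (4 activities): [(2, 6), (7, 11), (11, 12), (14, 17)]


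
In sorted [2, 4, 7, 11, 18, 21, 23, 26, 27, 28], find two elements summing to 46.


Two pointers: lo=0, hi=9
Found pair: (18, 28) summing to 46


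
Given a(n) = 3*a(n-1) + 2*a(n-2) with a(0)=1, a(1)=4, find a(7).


Build bottom-up:
...a(5)=634, a(6)=2258, a(7)=3*2258+2*634=8042


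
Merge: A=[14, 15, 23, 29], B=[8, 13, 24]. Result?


Compare heads, take smaller each step.
Merged: [8, 13, 14, 15, 23, 24, 29]


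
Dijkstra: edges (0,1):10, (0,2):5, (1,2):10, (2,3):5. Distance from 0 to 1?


Dijkstra from 0:
Distances: {0: 0, 1: 10, 2: 5, 3: 10}
Shortest distance to 1 = 10, path = [0, 1]


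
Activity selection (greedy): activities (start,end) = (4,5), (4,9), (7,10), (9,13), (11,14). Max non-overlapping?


Greedy: pick earliest-ending, then skip overlaps.
Selected (3 activities): [(4, 5), (7, 10), (11, 14)]


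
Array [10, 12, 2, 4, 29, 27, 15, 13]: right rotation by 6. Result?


Right rotate by 6: [2, 4, 29, 27, 15, 13, 10, 12]


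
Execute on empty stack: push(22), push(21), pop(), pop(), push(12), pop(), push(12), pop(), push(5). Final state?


push(22) -> [22]
push(21) -> [22, 21]
pop() returns 21 -> [22]
pop() returns 22 -> []
push(12) -> [12]
pop() returns 12 -> []
push(12) -> [12]
pop() returns 12 -> []
push(5) -> [5]
Final stack (bottom to top): [5]


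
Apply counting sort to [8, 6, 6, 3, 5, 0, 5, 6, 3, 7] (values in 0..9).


Count array: [1, 0, 0, 2, 0, 2, 3, 1, 1, 0]
Reconstruct: [0, 3, 3, 5, 5, 6, 6, 6, 7, 8]


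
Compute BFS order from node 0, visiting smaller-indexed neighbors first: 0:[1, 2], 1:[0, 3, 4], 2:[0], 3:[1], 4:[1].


BFS queue: start with [0]
Visit order: [0, 1, 2, 3, 4]


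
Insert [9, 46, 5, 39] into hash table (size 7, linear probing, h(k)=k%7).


Insertions: 9->slot 2; 46->slot 4; 5->slot 5; 39->slot 6
Table: [None, None, 9, None, 46, 5, 39]


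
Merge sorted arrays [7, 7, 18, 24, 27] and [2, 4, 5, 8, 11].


Compare heads, take smaller each step.
Merged: [2, 4, 5, 7, 7, 8, 11, 18, 24, 27]


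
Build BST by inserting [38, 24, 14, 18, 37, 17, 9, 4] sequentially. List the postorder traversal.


Root = 38; build tree by BST insertion.
Postorder traversal: [4, 9, 17, 18, 14, 37, 24, 38]


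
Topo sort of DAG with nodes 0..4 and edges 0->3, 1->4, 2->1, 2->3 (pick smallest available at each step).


Kahn's algorithm, process smallest node first
Order: [0, 2, 1, 3, 4]


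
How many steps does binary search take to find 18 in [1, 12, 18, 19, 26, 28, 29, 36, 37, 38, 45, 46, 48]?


Search for 18:
[0,12] mid=6 arr[6]=29
[0,5] mid=2 arr[2]=18
Total: 2 comparisons


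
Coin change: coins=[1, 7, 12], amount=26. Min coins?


dp[0]=0; dp[i]=1+min(dp[i-c] for c in coins)
...dp[21]=3, dp[22]=4, dp[23]=5, dp[24]=2, dp[25]=3, dp[26]=3
Minimum coins for 26 = 3


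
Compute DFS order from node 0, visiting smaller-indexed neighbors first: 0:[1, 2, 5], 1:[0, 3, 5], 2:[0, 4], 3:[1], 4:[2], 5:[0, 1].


DFS stack-based: start with [0]
Visit order: [0, 1, 3, 5, 2, 4]


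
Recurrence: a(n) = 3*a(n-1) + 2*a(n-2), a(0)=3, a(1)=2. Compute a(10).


Build bottom-up:
...a(8)=23136, a(9)=82400, a(10)=3*82400+2*23136=293472


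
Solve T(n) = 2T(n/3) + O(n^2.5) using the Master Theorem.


a=2, b=3, c=2.5. log_3(2)=0.631 < c=2.5. Case 3: O(n^c) = O(n^2.500)
Complexity: O(n^2.500)


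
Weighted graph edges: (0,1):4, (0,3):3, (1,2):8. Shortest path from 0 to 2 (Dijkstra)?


Dijkstra from 0:
Distances: {0: 0, 1: 4, 2: 12, 3: 3}
Shortest distance to 2 = 12, path = [0, 1, 2]


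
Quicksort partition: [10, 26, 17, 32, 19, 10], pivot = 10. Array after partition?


Elements <= 10 go left of pivot.
Result: [10, 10, 17, 32, 19, 26], pivot at index 1


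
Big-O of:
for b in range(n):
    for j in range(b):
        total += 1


Per nesting level: O(n) * O(n) [triangular over b] = O(n^2)
Complexity: O(n^2)


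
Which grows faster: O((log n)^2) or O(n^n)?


polylogarithmic grows slower than n^n
O((log n)^2) is asymptotically smaller; O(n^n) grows faster


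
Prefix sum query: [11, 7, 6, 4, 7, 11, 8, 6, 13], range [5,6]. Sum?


Prefix sums: [0, 11, 18, 24, 28, 35, 46, 54, 60, 73]
Sum[5..6] = prefix[7] - prefix[5] = 54 - 35 = 19


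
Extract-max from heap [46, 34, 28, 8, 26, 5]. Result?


Max = 46
Replace root with last, heapify down
Resulting heap: [34, 26, 28, 8, 5]


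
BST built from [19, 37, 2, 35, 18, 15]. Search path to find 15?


BST root = 19
Search for 15: compare at each node
Path: [19, 2, 18, 15]


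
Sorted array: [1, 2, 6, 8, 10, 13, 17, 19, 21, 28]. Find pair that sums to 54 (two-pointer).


Two pointers: lo=0, hi=9
No pair sums to 54


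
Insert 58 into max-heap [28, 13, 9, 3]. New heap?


Append 58: [28, 13, 9, 3, 58]
Bubble up: swap idx 4(58) with idx 1(13); swap idx 1(58) with idx 0(28)
Result: [58, 28, 9, 3, 13]


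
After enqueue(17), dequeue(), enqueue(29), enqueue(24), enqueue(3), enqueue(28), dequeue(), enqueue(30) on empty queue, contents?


enqueue(17) -> [17]
dequeue() returns 17 -> []
enqueue(29) -> [29]
enqueue(24) -> [29, 24]
enqueue(3) -> [29, 24, 3]
enqueue(28) -> [29, 24, 3, 28]
dequeue() returns 29 -> [24, 3, 28]
enqueue(30) -> [24, 3, 28, 30]
Final queue (front to back): [24, 3, 28, 30]


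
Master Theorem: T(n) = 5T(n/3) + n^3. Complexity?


a=5, b=3, c=3. log_3(5)=1.465 < c=3. Case 3: O(n^c) = O(n^3)
Complexity: O(n^3)


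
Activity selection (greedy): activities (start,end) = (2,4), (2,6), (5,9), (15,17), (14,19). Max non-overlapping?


Greedy: pick earliest-ending, then skip overlaps.
Selected (3 activities): [(2, 4), (5, 9), (15, 17)]


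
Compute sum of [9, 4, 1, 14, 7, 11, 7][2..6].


Prefix sums: [0, 9, 13, 14, 28, 35, 46, 53]
Sum[2..6] = prefix[7] - prefix[2] = 53 - 13 = 40


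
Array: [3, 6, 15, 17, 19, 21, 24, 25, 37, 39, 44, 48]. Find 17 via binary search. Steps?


Search for 17:
[0,11] mid=5 arr[5]=21
[0,4] mid=2 arr[2]=15
[3,4] mid=3 arr[3]=17
Total: 3 comparisons


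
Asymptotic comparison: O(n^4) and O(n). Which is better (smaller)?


linear grows slower than quartic
O(n) is asymptotically smaller; O(n^4) grows faster


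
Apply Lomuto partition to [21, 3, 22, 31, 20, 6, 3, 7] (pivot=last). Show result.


Elements <= 7 go left of pivot.
Result: [3, 6, 3, 7, 20, 21, 22, 31], pivot at index 3


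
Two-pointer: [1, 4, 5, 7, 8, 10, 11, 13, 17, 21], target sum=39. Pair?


Two pointers: lo=0, hi=9
No pair sums to 39


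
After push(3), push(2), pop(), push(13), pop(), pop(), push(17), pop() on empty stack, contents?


push(3) -> [3]
push(2) -> [3, 2]
pop() returns 2 -> [3]
push(13) -> [3, 13]
pop() returns 13 -> [3]
pop() returns 3 -> []
push(17) -> [17]
pop() returns 17 -> []
Final stack (bottom to top): []


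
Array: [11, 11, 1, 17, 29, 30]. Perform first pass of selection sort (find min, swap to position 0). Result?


After one pass: [1, 11, 11, 17, 29, 30]


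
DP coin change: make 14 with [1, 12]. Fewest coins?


dp[0]=0; dp[i]=1+min(dp[i-c] for c in coins)
...dp[9]=9, dp[10]=10, dp[11]=11, dp[12]=1, dp[13]=2, dp[14]=3
Minimum coins for 14 = 3


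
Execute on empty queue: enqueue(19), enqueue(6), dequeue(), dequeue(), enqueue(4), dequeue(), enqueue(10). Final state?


enqueue(19) -> [19]
enqueue(6) -> [19, 6]
dequeue() returns 19 -> [6]
dequeue() returns 6 -> []
enqueue(4) -> [4]
dequeue() returns 4 -> []
enqueue(10) -> [10]
Final queue (front to back): [10]


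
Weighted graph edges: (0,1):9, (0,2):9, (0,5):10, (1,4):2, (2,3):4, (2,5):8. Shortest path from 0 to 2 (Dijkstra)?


Dijkstra from 0:
Distances: {0: 0, 1: 9, 2: 9, 3: 13, 4: 11, 5: 10}
Shortest distance to 2 = 9, path = [0, 2]


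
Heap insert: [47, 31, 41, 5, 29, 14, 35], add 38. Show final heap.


Append 38: [47, 31, 41, 5, 29, 14, 35, 38]
Bubble up: swap idx 7(38) with idx 3(5); swap idx 3(38) with idx 1(31)
Result: [47, 38, 41, 31, 29, 14, 35, 5]


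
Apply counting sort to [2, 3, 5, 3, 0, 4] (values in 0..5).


Count array: [1, 0, 1, 2, 1, 1]
Reconstruct: [0, 2, 3, 3, 4, 5]


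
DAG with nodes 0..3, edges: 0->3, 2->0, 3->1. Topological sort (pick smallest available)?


Kahn's algorithm, process smallest node first
Order: [2, 0, 3, 1]


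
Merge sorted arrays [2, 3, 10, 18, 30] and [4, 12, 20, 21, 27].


Compare heads, take smaller each step.
Merged: [2, 3, 4, 10, 12, 18, 20, 21, 27, 30]


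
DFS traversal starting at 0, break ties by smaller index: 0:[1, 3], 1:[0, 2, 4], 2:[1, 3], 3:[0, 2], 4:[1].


DFS stack-based: start with [0]
Visit order: [0, 1, 2, 3, 4]


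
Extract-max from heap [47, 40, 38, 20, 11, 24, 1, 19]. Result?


Max = 47
Replace root with last, heapify down
Resulting heap: [40, 20, 38, 19, 11, 24, 1]


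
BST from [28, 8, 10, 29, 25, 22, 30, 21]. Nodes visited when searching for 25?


BST root = 28
Search for 25: compare at each node
Path: [28, 8, 10, 25]


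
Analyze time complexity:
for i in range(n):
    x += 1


Per nesting level: O(n) = O(n)
Complexity: O(n)


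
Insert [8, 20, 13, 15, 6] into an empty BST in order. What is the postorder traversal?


Root = 8; build tree by BST insertion.
Postorder traversal: [6, 15, 13, 20, 8]


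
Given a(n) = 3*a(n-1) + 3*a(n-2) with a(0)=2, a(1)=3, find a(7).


Build bottom-up:
...a(5)=783, a(6)=2970, a(7)=3*2970+3*783=11259


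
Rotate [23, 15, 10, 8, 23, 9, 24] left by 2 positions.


Left rotate by 2: [10, 8, 23, 9, 24, 23, 15]


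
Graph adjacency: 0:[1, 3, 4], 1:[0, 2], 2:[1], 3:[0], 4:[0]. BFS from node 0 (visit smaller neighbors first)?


BFS queue: start with [0]
Visit order: [0, 1, 3, 4, 2]


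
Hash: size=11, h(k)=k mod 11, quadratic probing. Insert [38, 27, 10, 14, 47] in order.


Insertions: 38->slot 5; 27->slot 6; 10->slot 10; 14->slot 3; 47->slot 4
Table: [None, None, None, 14, 47, 38, 27, None, None, None, 10]


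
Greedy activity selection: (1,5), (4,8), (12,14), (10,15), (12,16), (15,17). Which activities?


Greedy: pick earliest-ending, then skip overlaps.
Selected (3 activities): [(1, 5), (12, 14), (15, 17)]


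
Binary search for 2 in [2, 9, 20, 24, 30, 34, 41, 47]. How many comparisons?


Search for 2:
[0,7] mid=3 arr[3]=24
[0,2] mid=1 arr[1]=9
[0,0] mid=0 arr[0]=2
Total: 3 comparisons


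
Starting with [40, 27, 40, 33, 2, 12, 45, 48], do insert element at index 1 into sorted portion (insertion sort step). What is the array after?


After one pass: [27, 40, 40, 33, 2, 12, 45, 48]


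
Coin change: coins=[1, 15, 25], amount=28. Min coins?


dp[0]=0; dp[i]=1+min(dp[i-c] for c in coins)
...dp[23]=9, dp[24]=10, dp[25]=1, dp[26]=2, dp[27]=3, dp[28]=4
Minimum coins for 28 = 4


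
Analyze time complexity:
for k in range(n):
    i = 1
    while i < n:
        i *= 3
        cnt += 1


Per nesting level: O(n) * O(log n) = O(n log n)
Complexity: O(n log n)


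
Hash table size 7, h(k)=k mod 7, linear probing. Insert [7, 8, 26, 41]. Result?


Insertions: 7->slot 0; 8->slot 1; 26->slot 5; 41->slot 6
Table: [7, 8, None, None, None, 26, 41]


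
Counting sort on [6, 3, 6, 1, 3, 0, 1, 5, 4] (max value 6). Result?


Count array: [1, 2, 0, 2, 1, 1, 2]
Reconstruct: [0, 1, 1, 3, 3, 4, 5, 6, 6]


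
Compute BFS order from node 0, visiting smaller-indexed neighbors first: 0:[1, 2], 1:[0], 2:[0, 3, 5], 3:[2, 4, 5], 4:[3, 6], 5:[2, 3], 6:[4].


BFS queue: start with [0]
Visit order: [0, 1, 2, 3, 5, 4, 6]


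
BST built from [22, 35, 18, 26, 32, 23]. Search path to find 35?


BST root = 22
Search for 35: compare at each node
Path: [22, 35]


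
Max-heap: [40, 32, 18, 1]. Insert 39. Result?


Append 39: [40, 32, 18, 1, 39]
Bubble up: swap idx 4(39) with idx 1(32)
Result: [40, 39, 18, 1, 32]


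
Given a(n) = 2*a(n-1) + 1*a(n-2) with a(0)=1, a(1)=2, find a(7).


Build bottom-up:
...a(5)=70, a(6)=169, a(7)=2*169+1*70=408


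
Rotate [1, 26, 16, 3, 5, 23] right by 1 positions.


Right rotate by 1: [23, 1, 26, 16, 3, 5]


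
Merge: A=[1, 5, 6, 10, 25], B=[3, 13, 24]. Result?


Compare heads, take smaller each step.
Merged: [1, 3, 5, 6, 10, 13, 24, 25]


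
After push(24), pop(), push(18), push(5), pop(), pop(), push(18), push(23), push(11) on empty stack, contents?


push(24) -> [24]
pop() returns 24 -> []
push(18) -> [18]
push(5) -> [18, 5]
pop() returns 5 -> [18]
pop() returns 18 -> []
push(18) -> [18]
push(23) -> [18, 23]
push(11) -> [18, 23, 11]
Final stack (bottom to top): [18, 23, 11]


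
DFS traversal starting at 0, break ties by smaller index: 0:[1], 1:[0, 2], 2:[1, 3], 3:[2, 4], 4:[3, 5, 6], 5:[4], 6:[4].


DFS stack-based: start with [0]
Visit order: [0, 1, 2, 3, 4, 5, 6]


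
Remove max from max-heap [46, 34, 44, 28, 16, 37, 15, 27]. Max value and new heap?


Max = 46
Replace root with last, heapify down
Resulting heap: [44, 34, 37, 28, 16, 27, 15]


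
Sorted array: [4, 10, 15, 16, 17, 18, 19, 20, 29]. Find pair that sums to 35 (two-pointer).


Two pointers: lo=0, hi=8
Found pair: (15, 20) summing to 35


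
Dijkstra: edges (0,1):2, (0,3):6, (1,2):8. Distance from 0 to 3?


Dijkstra from 0:
Distances: {0: 0, 1: 2, 2: 10, 3: 6}
Shortest distance to 3 = 6, path = [0, 3]


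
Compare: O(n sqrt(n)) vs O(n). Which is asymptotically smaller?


linear grows slower than n^1.5
O(n) is asymptotically smaller; O(n sqrt(n)) grows faster


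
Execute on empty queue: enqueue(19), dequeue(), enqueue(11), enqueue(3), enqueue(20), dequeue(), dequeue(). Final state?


enqueue(19) -> [19]
dequeue() returns 19 -> []
enqueue(11) -> [11]
enqueue(3) -> [11, 3]
enqueue(20) -> [11, 3, 20]
dequeue() returns 11 -> [3, 20]
dequeue() returns 3 -> [20]
Final queue (front to back): [20]


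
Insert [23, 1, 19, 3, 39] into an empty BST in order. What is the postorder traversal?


Root = 23; build tree by BST insertion.
Postorder traversal: [3, 19, 1, 39, 23]


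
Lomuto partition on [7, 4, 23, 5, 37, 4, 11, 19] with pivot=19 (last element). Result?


Elements <= 19 go left of pivot.
Result: [7, 4, 5, 4, 11, 19, 37, 23], pivot at index 5


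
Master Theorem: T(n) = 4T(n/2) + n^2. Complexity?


a=4, b=2, c=2. log_2(4)=2 = c=2. Case 2: O(n^c log n) = O(n^2 log n)
Complexity: O(n^2 log n)


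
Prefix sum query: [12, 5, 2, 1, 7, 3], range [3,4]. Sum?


Prefix sums: [0, 12, 17, 19, 20, 27, 30]
Sum[3..4] = prefix[5] - prefix[3] = 27 - 19 = 8


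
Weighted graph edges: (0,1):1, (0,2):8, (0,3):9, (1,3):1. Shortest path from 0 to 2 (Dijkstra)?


Dijkstra from 0:
Distances: {0: 0, 1: 1, 2: 8, 3: 2}
Shortest distance to 2 = 8, path = [0, 2]


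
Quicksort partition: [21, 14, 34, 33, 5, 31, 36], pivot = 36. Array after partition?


Elements <= 36 go left of pivot.
Result: [21, 14, 34, 33, 5, 31, 36], pivot at index 6


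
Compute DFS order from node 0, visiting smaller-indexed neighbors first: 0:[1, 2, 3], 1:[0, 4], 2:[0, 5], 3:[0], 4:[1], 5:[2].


DFS stack-based: start with [0]
Visit order: [0, 1, 4, 2, 5, 3]


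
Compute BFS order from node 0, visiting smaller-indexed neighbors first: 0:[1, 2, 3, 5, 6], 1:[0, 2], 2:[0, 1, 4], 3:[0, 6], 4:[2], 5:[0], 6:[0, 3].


BFS queue: start with [0]
Visit order: [0, 1, 2, 3, 5, 6, 4]


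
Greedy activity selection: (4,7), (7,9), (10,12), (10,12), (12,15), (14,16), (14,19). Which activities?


Greedy: pick earliest-ending, then skip overlaps.
Selected (4 activities): [(4, 7), (7, 9), (10, 12), (12, 15)]


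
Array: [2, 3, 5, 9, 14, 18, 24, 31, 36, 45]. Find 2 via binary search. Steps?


Search for 2:
[0,9] mid=4 arr[4]=14
[0,3] mid=1 arr[1]=3
[0,0] mid=0 arr[0]=2
Total: 3 comparisons


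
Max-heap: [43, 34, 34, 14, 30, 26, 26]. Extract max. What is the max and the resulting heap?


Max = 43
Replace root with last, heapify down
Resulting heap: [34, 30, 34, 14, 26, 26]


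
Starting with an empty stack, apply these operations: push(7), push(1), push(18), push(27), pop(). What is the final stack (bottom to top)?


push(7) -> [7]
push(1) -> [7, 1]
push(18) -> [7, 1, 18]
push(27) -> [7, 1, 18, 27]
pop() returns 27 -> [7, 1, 18]
Final stack (bottom to top): [7, 1, 18]


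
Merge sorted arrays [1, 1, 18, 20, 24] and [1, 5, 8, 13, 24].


Compare heads, take smaller each step.
Merged: [1, 1, 1, 5, 8, 13, 18, 20, 24, 24]


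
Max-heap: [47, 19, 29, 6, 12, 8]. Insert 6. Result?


Append 6: [47, 19, 29, 6, 12, 8, 6]
Bubble up: no swaps needed
Result: [47, 19, 29, 6, 12, 8, 6]


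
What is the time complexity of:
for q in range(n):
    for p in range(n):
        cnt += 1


Per nesting level: O(n) * O(n) = O(n^2)
Complexity: O(n^2)


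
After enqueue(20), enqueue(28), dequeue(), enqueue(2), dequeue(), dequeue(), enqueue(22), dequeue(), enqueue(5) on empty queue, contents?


enqueue(20) -> [20]
enqueue(28) -> [20, 28]
dequeue() returns 20 -> [28]
enqueue(2) -> [28, 2]
dequeue() returns 28 -> [2]
dequeue() returns 2 -> []
enqueue(22) -> [22]
dequeue() returns 22 -> []
enqueue(5) -> [5]
Final queue (front to back): [5]


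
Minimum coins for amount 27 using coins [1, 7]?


dp[0]=0; dp[i]=1+min(dp[i-c] for c in coins)
...dp[22]=4, dp[23]=5, dp[24]=6, dp[25]=7, dp[26]=8, dp[27]=9
Minimum coins for 27 = 9


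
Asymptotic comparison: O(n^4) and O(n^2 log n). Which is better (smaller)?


n^2 log n grows slower than quartic
O(n^2 log n) is asymptotically smaller; O(n^4) grows faster


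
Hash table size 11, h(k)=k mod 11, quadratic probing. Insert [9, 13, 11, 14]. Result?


Insertions: 9->slot 9; 13->slot 2; 11->slot 0; 14->slot 3
Table: [11, None, 13, 14, None, None, None, None, None, 9, None]


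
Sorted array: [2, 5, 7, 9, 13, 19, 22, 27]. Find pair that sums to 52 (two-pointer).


Two pointers: lo=0, hi=7
No pair sums to 52


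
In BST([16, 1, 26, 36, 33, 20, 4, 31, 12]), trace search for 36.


BST root = 16
Search for 36: compare at each node
Path: [16, 26, 36]


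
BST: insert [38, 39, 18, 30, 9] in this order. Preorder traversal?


Root = 38; build tree by BST insertion.
Preorder traversal: [38, 18, 9, 30, 39]


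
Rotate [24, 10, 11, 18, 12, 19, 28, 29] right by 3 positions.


Right rotate by 3: [19, 28, 29, 24, 10, 11, 18, 12]


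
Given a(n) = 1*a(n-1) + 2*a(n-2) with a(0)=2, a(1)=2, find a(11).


Build bottom-up:
...a(9)=682, a(10)=1366, a(11)=1*1366+2*682=2730


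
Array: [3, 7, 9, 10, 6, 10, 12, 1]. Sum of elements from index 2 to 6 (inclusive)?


Prefix sums: [0, 3, 10, 19, 29, 35, 45, 57, 58]
Sum[2..6] = prefix[7] - prefix[2] = 57 - 10 = 47


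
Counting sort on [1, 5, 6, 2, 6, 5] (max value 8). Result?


Count array: [0, 1, 1, 0, 0, 2, 2, 0, 0]
Reconstruct: [1, 2, 5, 5, 6, 6]


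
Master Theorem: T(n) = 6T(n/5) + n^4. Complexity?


a=6, b=5, c=4. log_5(6)=1.113 < c=4. Case 3: O(n^c) = O(n^4)
Complexity: O(n^4)


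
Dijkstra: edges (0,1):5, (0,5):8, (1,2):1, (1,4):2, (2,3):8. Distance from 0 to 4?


Dijkstra from 0:
Distances: {0: 0, 1: 5, 2: 6, 3: 14, 4: 7, 5: 8}
Shortest distance to 4 = 7, path = [0, 1, 4]


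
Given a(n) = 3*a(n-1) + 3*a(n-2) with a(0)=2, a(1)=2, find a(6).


Build bottom-up:
...a(4)=162, a(5)=612, a(6)=3*612+3*162=2322


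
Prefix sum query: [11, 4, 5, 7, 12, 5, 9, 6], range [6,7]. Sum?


Prefix sums: [0, 11, 15, 20, 27, 39, 44, 53, 59]
Sum[6..7] = prefix[8] - prefix[6] = 59 - 44 = 15


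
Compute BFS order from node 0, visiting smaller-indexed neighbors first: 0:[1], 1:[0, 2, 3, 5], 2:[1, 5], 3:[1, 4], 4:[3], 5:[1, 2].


BFS queue: start with [0]
Visit order: [0, 1, 2, 3, 5, 4]


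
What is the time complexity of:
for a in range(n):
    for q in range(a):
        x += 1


Per nesting level: O(n) * O(n) [triangular over a] = O(n^2)
Complexity: O(n^2)


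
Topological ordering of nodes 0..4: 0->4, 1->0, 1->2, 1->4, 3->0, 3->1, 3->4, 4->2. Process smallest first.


Kahn's algorithm, process smallest node first
Order: [3, 1, 0, 4, 2]


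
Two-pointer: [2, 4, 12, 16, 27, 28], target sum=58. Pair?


Two pointers: lo=0, hi=5
No pair sums to 58


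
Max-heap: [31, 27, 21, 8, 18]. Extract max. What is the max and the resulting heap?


Max = 31
Replace root with last, heapify down
Resulting heap: [27, 18, 21, 8]


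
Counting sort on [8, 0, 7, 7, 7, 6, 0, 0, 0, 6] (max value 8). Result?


Count array: [4, 0, 0, 0, 0, 0, 2, 3, 1]
Reconstruct: [0, 0, 0, 0, 6, 6, 7, 7, 7, 8]


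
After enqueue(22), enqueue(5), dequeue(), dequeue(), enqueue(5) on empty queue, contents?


enqueue(22) -> [22]
enqueue(5) -> [22, 5]
dequeue() returns 22 -> [5]
dequeue() returns 5 -> []
enqueue(5) -> [5]
Final queue (front to back): [5]


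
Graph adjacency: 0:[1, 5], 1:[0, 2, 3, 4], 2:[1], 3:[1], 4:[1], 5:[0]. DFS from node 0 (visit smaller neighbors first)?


DFS stack-based: start with [0]
Visit order: [0, 1, 2, 3, 4, 5]


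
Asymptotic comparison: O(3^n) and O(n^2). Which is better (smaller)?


quadratic grows slower than exponential (base 3)
O(n^2) is asymptotically smaller; O(3^n) grows faster


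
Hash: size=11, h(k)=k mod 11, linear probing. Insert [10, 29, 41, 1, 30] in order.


Insertions: 10->slot 10; 29->slot 7; 41->slot 8; 1->slot 1; 30->slot 9
Table: [None, 1, None, None, None, None, None, 29, 41, 30, 10]


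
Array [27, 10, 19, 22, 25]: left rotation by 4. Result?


Left rotate by 4: [25, 27, 10, 19, 22]


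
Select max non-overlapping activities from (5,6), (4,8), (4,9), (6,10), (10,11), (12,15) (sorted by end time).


Greedy: pick earliest-ending, then skip overlaps.
Selected (4 activities): [(5, 6), (6, 10), (10, 11), (12, 15)]


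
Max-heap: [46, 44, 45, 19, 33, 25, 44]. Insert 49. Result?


Append 49: [46, 44, 45, 19, 33, 25, 44, 49]
Bubble up: swap idx 7(49) with idx 3(19); swap idx 3(49) with idx 1(44); swap idx 1(49) with idx 0(46)
Result: [49, 46, 45, 44, 33, 25, 44, 19]


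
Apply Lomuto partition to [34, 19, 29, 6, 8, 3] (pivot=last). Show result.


Elements <= 3 go left of pivot.
Result: [3, 19, 29, 6, 8, 34], pivot at index 0


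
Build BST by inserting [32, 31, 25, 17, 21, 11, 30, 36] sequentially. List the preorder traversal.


Root = 32; build tree by BST insertion.
Preorder traversal: [32, 31, 25, 17, 11, 21, 30, 36]


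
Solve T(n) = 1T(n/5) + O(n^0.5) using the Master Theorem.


a=1, b=5, c=0.5. log_5(1)=0 < c=0.5. Case 3: O(n^c) = O(sqrt(n))
Complexity: O(sqrt(n))


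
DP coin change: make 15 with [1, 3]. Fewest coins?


dp[0]=0; dp[i]=1+min(dp[i-c] for c in coins)
...dp[10]=4, dp[11]=5, dp[12]=4, dp[13]=5, dp[14]=6, dp[15]=5
Minimum coins for 15 = 5


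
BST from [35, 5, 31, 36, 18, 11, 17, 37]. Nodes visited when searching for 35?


BST root = 35
Search for 35: compare at each node
Path: [35]


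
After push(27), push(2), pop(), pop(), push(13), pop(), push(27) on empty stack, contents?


push(27) -> [27]
push(2) -> [27, 2]
pop() returns 2 -> [27]
pop() returns 27 -> []
push(13) -> [13]
pop() returns 13 -> []
push(27) -> [27]
Final stack (bottom to top): [27]


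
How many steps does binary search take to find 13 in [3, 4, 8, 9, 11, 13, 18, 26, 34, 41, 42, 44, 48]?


Search for 13:
[0,12] mid=6 arr[6]=18
[0,5] mid=2 arr[2]=8
[3,5] mid=4 arr[4]=11
[5,5] mid=5 arr[5]=13
Total: 4 comparisons


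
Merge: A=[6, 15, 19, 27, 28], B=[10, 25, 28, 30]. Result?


Compare heads, take smaller each step.
Merged: [6, 10, 15, 19, 25, 27, 28, 28, 30]


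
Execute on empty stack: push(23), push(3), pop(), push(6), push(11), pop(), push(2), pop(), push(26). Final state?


push(23) -> [23]
push(3) -> [23, 3]
pop() returns 3 -> [23]
push(6) -> [23, 6]
push(11) -> [23, 6, 11]
pop() returns 11 -> [23, 6]
push(2) -> [23, 6, 2]
pop() returns 2 -> [23, 6]
push(26) -> [23, 6, 26]
Final stack (bottom to top): [23, 6, 26]


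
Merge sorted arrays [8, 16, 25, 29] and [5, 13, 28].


Compare heads, take smaller each step.
Merged: [5, 8, 13, 16, 25, 28, 29]


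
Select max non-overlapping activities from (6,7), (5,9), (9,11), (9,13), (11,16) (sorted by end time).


Greedy: pick earliest-ending, then skip overlaps.
Selected (3 activities): [(6, 7), (9, 11), (11, 16)]


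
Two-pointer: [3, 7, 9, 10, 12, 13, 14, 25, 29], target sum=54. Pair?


Two pointers: lo=0, hi=8
Found pair: (25, 29) summing to 54


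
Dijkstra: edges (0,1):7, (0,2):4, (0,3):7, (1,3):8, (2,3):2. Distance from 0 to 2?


Dijkstra from 0:
Distances: {0: 0, 1: 7, 2: 4, 3: 6}
Shortest distance to 2 = 4, path = [0, 2]


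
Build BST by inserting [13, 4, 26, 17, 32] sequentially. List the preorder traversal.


Root = 13; build tree by BST insertion.
Preorder traversal: [13, 4, 26, 17, 32]


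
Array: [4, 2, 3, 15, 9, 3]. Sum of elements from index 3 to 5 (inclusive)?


Prefix sums: [0, 4, 6, 9, 24, 33, 36]
Sum[3..5] = prefix[6] - prefix[3] = 36 - 9 = 27


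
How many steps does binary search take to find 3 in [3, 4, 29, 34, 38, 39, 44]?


Search for 3:
[0,6] mid=3 arr[3]=34
[0,2] mid=1 arr[1]=4
[0,0] mid=0 arr[0]=3
Total: 3 comparisons


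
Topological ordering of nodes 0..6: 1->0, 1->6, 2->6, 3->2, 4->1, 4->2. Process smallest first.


Kahn's algorithm, process smallest node first
Order: [3, 4, 1, 0, 2, 5, 6]


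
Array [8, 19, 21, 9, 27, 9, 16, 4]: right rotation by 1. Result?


Right rotate by 1: [4, 8, 19, 21, 9, 27, 9, 16]


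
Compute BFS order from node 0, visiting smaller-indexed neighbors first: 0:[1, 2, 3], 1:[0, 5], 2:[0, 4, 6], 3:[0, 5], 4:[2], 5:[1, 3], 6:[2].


BFS queue: start with [0]
Visit order: [0, 1, 2, 3, 5, 4, 6]


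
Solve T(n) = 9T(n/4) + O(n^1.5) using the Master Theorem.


a=9, b=4, c=1.5. log_4(9)=1.585 > c=1.5. Case 1: O(n^log_b(a)) = O(n^1.585)
Complexity: O(n^1.585)


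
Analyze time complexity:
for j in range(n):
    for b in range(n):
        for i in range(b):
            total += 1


Per nesting level: O(n) * O(n) * O(n) [triangular over b] = O(n^3)
Complexity: O(n^3)


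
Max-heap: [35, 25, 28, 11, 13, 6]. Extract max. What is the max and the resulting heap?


Max = 35
Replace root with last, heapify down
Resulting heap: [28, 25, 6, 11, 13]


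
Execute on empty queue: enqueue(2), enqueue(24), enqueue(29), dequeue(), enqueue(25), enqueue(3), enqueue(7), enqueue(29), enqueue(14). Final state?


enqueue(2) -> [2]
enqueue(24) -> [2, 24]
enqueue(29) -> [2, 24, 29]
dequeue() returns 2 -> [24, 29]
enqueue(25) -> [24, 29, 25]
enqueue(3) -> [24, 29, 25, 3]
enqueue(7) -> [24, 29, 25, 3, 7]
enqueue(29) -> [24, 29, 25, 3, 7, 29]
enqueue(14) -> [24, 29, 25, 3, 7, 29, 14]
Final queue (front to back): [24, 29, 25, 3, 7, 29, 14]


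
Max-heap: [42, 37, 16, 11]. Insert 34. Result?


Append 34: [42, 37, 16, 11, 34]
Bubble up: no swaps needed
Result: [42, 37, 16, 11, 34]


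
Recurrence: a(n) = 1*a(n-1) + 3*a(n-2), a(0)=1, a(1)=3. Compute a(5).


Build bottom-up:
...a(3)=15, a(4)=33, a(5)=1*33+3*15=78


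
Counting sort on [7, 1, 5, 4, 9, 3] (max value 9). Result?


Count array: [0, 1, 0, 1, 1, 1, 0, 1, 0, 1]
Reconstruct: [1, 3, 4, 5, 7, 9]


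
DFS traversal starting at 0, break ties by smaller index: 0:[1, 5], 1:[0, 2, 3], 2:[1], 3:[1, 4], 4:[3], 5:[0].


DFS stack-based: start with [0]
Visit order: [0, 1, 2, 3, 4, 5]


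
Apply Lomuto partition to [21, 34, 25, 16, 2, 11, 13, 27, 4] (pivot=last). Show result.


Elements <= 4 go left of pivot.
Result: [2, 4, 25, 16, 21, 11, 13, 27, 34], pivot at index 1


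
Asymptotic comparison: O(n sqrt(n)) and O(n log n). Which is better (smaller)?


linearithmic grows slower than n^1.5
O(n log n) is asymptotically smaller; O(n sqrt(n)) grows faster


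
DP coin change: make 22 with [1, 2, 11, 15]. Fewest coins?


dp[0]=0; dp[i]=1+min(dp[i-c] for c in coins)
...dp[17]=2, dp[18]=3, dp[19]=3, dp[20]=4, dp[21]=4, dp[22]=2
Minimum coins for 22 = 2


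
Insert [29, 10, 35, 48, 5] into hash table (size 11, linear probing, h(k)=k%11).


Insertions: 29->slot 7; 10->slot 10; 35->slot 2; 48->slot 4; 5->slot 5
Table: [None, None, 35, None, 48, 5, None, 29, None, None, 10]


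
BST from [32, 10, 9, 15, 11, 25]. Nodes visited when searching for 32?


BST root = 32
Search for 32: compare at each node
Path: [32]


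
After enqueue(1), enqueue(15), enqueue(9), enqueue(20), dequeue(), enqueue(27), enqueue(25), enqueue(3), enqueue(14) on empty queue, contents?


enqueue(1) -> [1]
enqueue(15) -> [1, 15]
enqueue(9) -> [1, 15, 9]
enqueue(20) -> [1, 15, 9, 20]
dequeue() returns 1 -> [15, 9, 20]
enqueue(27) -> [15, 9, 20, 27]
enqueue(25) -> [15, 9, 20, 27, 25]
enqueue(3) -> [15, 9, 20, 27, 25, 3]
enqueue(14) -> [15, 9, 20, 27, 25, 3, 14]
Final queue (front to back): [15, 9, 20, 27, 25, 3, 14]


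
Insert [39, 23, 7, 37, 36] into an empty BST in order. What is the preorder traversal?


Root = 39; build tree by BST insertion.
Preorder traversal: [39, 23, 7, 37, 36]


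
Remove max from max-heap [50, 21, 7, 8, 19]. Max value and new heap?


Max = 50
Replace root with last, heapify down
Resulting heap: [21, 19, 7, 8]


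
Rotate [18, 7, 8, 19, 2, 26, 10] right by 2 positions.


Right rotate by 2: [26, 10, 18, 7, 8, 19, 2]


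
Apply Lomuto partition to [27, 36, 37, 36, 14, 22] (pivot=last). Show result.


Elements <= 22 go left of pivot.
Result: [14, 22, 37, 36, 27, 36], pivot at index 1


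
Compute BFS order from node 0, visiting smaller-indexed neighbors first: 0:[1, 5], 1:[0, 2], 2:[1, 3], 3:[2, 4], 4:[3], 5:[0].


BFS queue: start with [0]
Visit order: [0, 1, 5, 2, 3, 4]


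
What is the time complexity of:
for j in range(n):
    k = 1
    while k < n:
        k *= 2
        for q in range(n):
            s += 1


Per nesting level: O(n) * O(log n) * O(n) = O(n^2 log n)
Complexity: O(n^2 log n)


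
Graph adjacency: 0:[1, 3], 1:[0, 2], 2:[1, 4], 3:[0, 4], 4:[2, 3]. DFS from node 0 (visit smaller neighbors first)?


DFS stack-based: start with [0]
Visit order: [0, 1, 2, 4, 3]


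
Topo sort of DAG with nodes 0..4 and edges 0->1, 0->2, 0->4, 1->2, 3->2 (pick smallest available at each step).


Kahn's algorithm, process smallest node first
Order: [0, 1, 3, 2, 4]


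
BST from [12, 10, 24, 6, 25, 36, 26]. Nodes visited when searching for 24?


BST root = 12
Search for 24: compare at each node
Path: [12, 24]


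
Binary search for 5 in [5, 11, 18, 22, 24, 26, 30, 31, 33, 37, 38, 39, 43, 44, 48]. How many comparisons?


Search for 5:
[0,14] mid=7 arr[7]=31
[0,6] mid=3 arr[3]=22
[0,2] mid=1 arr[1]=11
[0,0] mid=0 arr[0]=5
Total: 4 comparisons


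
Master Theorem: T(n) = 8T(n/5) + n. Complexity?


a=8, b=5, c=1. log_5(8)=1.292 > c=1. Case 1: O(n^log_b(a)) = O(n^1.292)
Complexity: O(n^1.292)


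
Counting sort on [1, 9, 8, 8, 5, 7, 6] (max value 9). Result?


Count array: [0, 1, 0, 0, 0, 1, 1, 1, 2, 1]
Reconstruct: [1, 5, 6, 7, 8, 8, 9]


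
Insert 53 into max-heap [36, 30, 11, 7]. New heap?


Append 53: [36, 30, 11, 7, 53]
Bubble up: swap idx 4(53) with idx 1(30); swap idx 1(53) with idx 0(36)
Result: [53, 36, 11, 7, 30]


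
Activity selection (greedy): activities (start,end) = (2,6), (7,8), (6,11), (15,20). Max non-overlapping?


Greedy: pick earliest-ending, then skip overlaps.
Selected (3 activities): [(2, 6), (7, 8), (15, 20)]


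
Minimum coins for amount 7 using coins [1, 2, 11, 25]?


dp[0]=0; dp[i]=1+min(dp[i-c] for c in coins)
...dp[2]=1, dp[3]=2, dp[4]=2, dp[5]=3, dp[6]=3, dp[7]=4
Minimum coins for 7 = 4


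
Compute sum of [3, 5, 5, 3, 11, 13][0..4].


Prefix sums: [0, 3, 8, 13, 16, 27, 40]
Sum[0..4] = prefix[5] - prefix[0] = 27 - 0 = 27


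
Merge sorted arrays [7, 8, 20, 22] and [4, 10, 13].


Compare heads, take smaller each step.
Merged: [4, 7, 8, 10, 13, 20, 22]


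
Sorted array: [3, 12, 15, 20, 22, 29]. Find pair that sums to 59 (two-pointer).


Two pointers: lo=0, hi=5
No pair sums to 59


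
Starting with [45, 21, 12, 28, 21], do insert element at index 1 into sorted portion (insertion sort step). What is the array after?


After one pass: [21, 45, 12, 28, 21]


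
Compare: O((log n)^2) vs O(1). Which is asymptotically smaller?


constant grows slower than polylogarithmic
O(1) is asymptotically smaller; O((log n)^2) grows faster


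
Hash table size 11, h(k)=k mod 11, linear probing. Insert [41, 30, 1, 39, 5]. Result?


Insertions: 41->slot 8; 30->slot 9; 1->slot 1; 39->slot 6; 5->slot 5
Table: [None, 1, None, None, None, 5, 39, None, 41, 30, None]


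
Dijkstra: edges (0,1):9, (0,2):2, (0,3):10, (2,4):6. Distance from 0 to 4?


Dijkstra from 0:
Distances: {0: 0, 1: 9, 2: 2, 3: 10, 4: 8}
Shortest distance to 4 = 8, path = [0, 2, 4]


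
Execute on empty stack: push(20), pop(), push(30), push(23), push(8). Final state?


push(20) -> [20]
pop() returns 20 -> []
push(30) -> [30]
push(23) -> [30, 23]
push(8) -> [30, 23, 8]
Final stack (bottom to top): [30, 23, 8]


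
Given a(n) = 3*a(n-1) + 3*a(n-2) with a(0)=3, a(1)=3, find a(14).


Build bottom-up:
...a(12)=10342323, a(13)=39210723, a(14)=3*39210723+3*10342323=148659138


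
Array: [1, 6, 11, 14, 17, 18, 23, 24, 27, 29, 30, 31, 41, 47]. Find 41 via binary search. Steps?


Search for 41:
[0,13] mid=6 arr[6]=23
[7,13] mid=10 arr[10]=30
[11,13] mid=12 arr[12]=41
Total: 3 comparisons


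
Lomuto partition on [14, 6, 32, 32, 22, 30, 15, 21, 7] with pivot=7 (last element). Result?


Elements <= 7 go left of pivot.
Result: [6, 7, 32, 32, 22, 30, 15, 21, 14], pivot at index 1


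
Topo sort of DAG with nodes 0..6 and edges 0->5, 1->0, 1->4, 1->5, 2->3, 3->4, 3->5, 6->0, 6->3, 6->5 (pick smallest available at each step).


Kahn's algorithm, process smallest node first
Order: [1, 2, 6, 0, 3, 4, 5]


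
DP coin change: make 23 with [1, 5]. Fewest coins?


dp[0]=0; dp[i]=1+min(dp[i-c] for c in coins)
...dp[18]=6, dp[19]=7, dp[20]=4, dp[21]=5, dp[22]=6, dp[23]=7
Minimum coins for 23 = 7


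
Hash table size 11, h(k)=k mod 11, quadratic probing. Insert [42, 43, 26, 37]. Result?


Insertions: 42->slot 9; 43->slot 10; 26->slot 4; 37->slot 5
Table: [None, None, None, None, 26, 37, None, None, None, 42, 43]


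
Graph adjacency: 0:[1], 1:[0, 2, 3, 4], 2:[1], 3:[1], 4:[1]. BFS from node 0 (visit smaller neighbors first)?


BFS queue: start with [0]
Visit order: [0, 1, 2, 3, 4]


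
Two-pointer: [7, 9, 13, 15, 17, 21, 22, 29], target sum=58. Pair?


Two pointers: lo=0, hi=7
No pair sums to 58


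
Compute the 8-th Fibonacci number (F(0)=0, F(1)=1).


F(n)=F(n-1)+F(n-2)
...F(6)=8, F(7)=13, F(8)=21


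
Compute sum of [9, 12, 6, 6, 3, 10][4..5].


Prefix sums: [0, 9, 21, 27, 33, 36, 46]
Sum[4..5] = prefix[6] - prefix[4] = 46 - 33 = 13


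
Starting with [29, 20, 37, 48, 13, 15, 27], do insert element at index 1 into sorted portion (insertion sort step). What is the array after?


After one pass: [20, 29, 37, 48, 13, 15, 27]


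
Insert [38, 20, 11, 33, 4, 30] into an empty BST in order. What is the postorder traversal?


Root = 38; build tree by BST insertion.
Postorder traversal: [4, 11, 30, 33, 20, 38]
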